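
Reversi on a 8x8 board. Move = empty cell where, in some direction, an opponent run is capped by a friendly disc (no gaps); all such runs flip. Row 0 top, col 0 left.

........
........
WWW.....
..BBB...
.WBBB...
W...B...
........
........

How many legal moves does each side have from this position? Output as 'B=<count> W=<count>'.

Answer: B=4 W=5

Derivation:
-- B to move --
(1,0): flips 1 -> legal
(1,1): flips 1 -> legal
(1,2): flips 1 -> legal
(1,3): no bracket -> illegal
(2,3): no bracket -> illegal
(3,0): no bracket -> illegal
(3,1): no bracket -> illegal
(4,0): flips 1 -> legal
(5,1): no bracket -> illegal
(5,2): no bracket -> illegal
(6,0): no bracket -> illegal
(6,1): no bracket -> illegal
B mobility = 4
-- W to move --
(2,3): flips 1 -> legal
(2,4): no bracket -> illegal
(2,5): no bracket -> illegal
(3,1): no bracket -> illegal
(3,5): no bracket -> illegal
(4,5): flips 3 -> legal
(5,1): no bracket -> illegal
(5,2): flips 2 -> legal
(5,3): no bracket -> illegal
(5,5): flips 2 -> legal
(6,3): no bracket -> illegal
(6,4): no bracket -> illegal
(6,5): flips 3 -> legal
W mobility = 5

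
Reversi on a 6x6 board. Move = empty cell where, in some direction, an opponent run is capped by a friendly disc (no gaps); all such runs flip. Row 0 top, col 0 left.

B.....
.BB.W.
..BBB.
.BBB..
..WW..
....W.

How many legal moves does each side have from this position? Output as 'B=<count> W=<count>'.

Answer: B=5 W=7

Derivation:
-- B to move --
(0,3): no bracket -> illegal
(0,4): flips 1 -> legal
(0,5): flips 1 -> legal
(1,3): no bracket -> illegal
(1,5): no bracket -> illegal
(2,5): no bracket -> illegal
(3,4): no bracket -> illegal
(4,1): no bracket -> illegal
(4,4): no bracket -> illegal
(4,5): no bracket -> illegal
(5,1): flips 1 -> legal
(5,2): flips 1 -> legal
(5,3): flips 2 -> legal
(5,5): no bracket -> illegal
B mobility = 5
-- W to move --
(0,1): no bracket -> illegal
(0,2): flips 3 -> legal
(0,3): no bracket -> illegal
(1,0): no bracket -> illegal
(1,3): flips 2 -> legal
(1,5): flips 2 -> legal
(2,0): flips 1 -> legal
(2,1): flips 1 -> legal
(2,5): no bracket -> illegal
(3,0): no bracket -> illegal
(3,4): flips 1 -> legal
(3,5): no bracket -> illegal
(4,0): no bracket -> illegal
(4,1): flips 2 -> legal
(4,4): no bracket -> illegal
W mobility = 7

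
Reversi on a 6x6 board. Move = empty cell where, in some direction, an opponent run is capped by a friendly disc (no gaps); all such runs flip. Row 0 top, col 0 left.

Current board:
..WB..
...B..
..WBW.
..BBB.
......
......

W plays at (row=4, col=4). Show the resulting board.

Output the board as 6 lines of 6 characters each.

Answer: ..WB..
...B..
..WBW.
..BWW.
....W.
......

Derivation:
Place W at (4,4); scan 8 dirs for brackets.
Dir NW: opp run (3,3) capped by W -> flip
Dir N: opp run (3,4) capped by W -> flip
Dir NE: first cell '.' (not opp) -> no flip
Dir W: first cell '.' (not opp) -> no flip
Dir E: first cell '.' (not opp) -> no flip
Dir SW: first cell '.' (not opp) -> no flip
Dir S: first cell '.' (not opp) -> no flip
Dir SE: first cell '.' (not opp) -> no flip
All flips: (3,3) (3,4)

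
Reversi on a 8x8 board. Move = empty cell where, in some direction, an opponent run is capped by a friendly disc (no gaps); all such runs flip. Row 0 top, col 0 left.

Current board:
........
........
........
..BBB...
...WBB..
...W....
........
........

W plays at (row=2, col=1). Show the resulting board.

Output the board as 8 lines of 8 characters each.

Answer: ........
........
.W......
..WBB...
...WBB..
...W....
........
........

Derivation:
Place W at (2,1); scan 8 dirs for brackets.
Dir NW: first cell '.' (not opp) -> no flip
Dir N: first cell '.' (not opp) -> no flip
Dir NE: first cell '.' (not opp) -> no flip
Dir W: first cell '.' (not opp) -> no flip
Dir E: first cell '.' (not opp) -> no flip
Dir SW: first cell '.' (not opp) -> no flip
Dir S: first cell '.' (not opp) -> no flip
Dir SE: opp run (3,2) capped by W -> flip
All flips: (3,2)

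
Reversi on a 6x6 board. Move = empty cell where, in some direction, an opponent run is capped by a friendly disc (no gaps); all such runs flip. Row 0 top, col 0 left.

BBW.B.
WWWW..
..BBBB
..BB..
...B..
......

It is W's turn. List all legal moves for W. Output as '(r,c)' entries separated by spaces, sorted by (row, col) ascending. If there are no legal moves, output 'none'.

(0,3): no bracket -> illegal
(0,5): no bracket -> illegal
(1,4): no bracket -> illegal
(1,5): no bracket -> illegal
(2,1): no bracket -> illegal
(3,1): flips 1 -> legal
(3,4): flips 1 -> legal
(3,5): flips 1 -> legal
(4,1): no bracket -> illegal
(4,2): flips 2 -> legal
(4,4): flips 2 -> legal
(5,2): no bracket -> illegal
(5,3): flips 3 -> legal
(5,4): no bracket -> illegal

Answer: (3,1) (3,4) (3,5) (4,2) (4,4) (5,3)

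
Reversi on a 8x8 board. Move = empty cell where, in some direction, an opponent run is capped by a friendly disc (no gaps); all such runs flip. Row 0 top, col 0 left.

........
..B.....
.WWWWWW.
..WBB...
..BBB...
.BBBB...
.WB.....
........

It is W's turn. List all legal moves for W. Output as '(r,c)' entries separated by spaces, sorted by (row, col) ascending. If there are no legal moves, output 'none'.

Answer: (0,1) (0,2) (0,3) (3,5) (4,1) (4,5) (5,5) (6,0) (6,3) (6,4) (6,5) (7,2)

Derivation:
(0,1): flips 1 -> legal
(0,2): flips 1 -> legal
(0,3): flips 1 -> legal
(1,1): no bracket -> illegal
(1,3): no bracket -> illegal
(3,1): no bracket -> illegal
(3,5): flips 2 -> legal
(4,0): no bracket -> illegal
(4,1): flips 1 -> legal
(4,5): flips 1 -> legal
(5,0): no bracket -> illegal
(5,5): flips 2 -> legal
(6,0): flips 3 -> legal
(6,3): flips 4 -> legal
(6,4): flips 3 -> legal
(6,5): flips 2 -> legal
(7,1): no bracket -> illegal
(7,2): flips 3 -> legal
(7,3): no bracket -> illegal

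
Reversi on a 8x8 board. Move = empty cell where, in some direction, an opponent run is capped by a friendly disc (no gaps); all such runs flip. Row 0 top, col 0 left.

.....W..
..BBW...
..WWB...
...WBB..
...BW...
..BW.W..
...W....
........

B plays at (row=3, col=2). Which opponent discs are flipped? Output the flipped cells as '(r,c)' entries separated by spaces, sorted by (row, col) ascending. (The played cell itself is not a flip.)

Answer: (2,2) (3,3)

Derivation:
Dir NW: first cell '.' (not opp) -> no flip
Dir N: opp run (2,2) capped by B -> flip
Dir NE: opp run (2,3) (1,4) (0,5), next=edge -> no flip
Dir W: first cell '.' (not opp) -> no flip
Dir E: opp run (3,3) capped by B -> flip
Dir SW: first cell '.' (not opp) -> no flip
Dir S: first cell '.' (not opp) -> no flip
Dir SE: first cell 'B' (not opp) -> no flip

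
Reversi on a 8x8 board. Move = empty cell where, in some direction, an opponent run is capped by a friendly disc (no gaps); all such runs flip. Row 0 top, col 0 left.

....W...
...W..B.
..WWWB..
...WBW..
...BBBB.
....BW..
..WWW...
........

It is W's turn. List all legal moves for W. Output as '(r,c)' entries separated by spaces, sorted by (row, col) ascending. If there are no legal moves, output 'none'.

Answer: (1,5) (2,6) (3,6) (3,7) (5,3) (5,6) (5,7)

Derivation:
(0,5): no bracket -> illegal
(0,6): no bracket -> illegal
(0,7): no bracket -> illegal
(1,4): no bracket -> illegal
(1,5): flips 1 -> legal
(1,7): no bracket -> illegal
(2,6): flips 1 -> legal
(2,7): no bracket -> illegal
(3,2): no bracket -> illegal
(3,6): flips 2 -> legal
(3,7): flips 1 -> legal
(4,2): no bracket -> illegal
(4,7): no bracket -> illegal
(5,2): no bracket -> illegal
(5,3): flips 3 -> legal
(5,6): flips 2 -> legal
(5,7): flips 1 -> legal
(6,5): no bracket -> illegal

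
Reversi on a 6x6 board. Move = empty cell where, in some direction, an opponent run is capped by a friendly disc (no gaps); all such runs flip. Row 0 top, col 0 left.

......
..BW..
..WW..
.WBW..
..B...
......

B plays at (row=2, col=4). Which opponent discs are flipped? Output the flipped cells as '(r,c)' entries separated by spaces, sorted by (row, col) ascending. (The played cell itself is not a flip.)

Dir NW: opp run (1,3), next='.' -> no flip
Dir N: first cell '.' (not opp) -> no flip
Dir NE: first cell '.' (not opp) -> no flip
Dir W: opp run (2,3) (2,2), next='.' -> no flip
Dir E: first cell '.' (not opp) -> no flip
Dir SW: opp run (3,3) capped by B -> flip
Dir S: first cell '.' (not opp) -> no flip
Dir SE: first cell '.' (not opp) -> no flip

Answer: (3,3)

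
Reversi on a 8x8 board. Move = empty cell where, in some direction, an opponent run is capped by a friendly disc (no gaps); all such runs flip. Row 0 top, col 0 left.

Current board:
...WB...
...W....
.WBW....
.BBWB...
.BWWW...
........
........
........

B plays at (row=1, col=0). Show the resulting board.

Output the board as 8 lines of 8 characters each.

Place B at (1,0); scan 8 dirs for brackets.
Dir NW: edge -> no flip
Dir N: first cell '.' (not opp) -> no flip
Dir NE: first cell '.' (not opp) -> no flip
Dir W: edge -> no flip
Dir E: first cell '.' (not opp) -> no flip
Dir SW: edge -> no flip
Dir S: first cell '.' (not opp) -> no flip
Dir SE: opp run (2,1) capped by B -> flip
All flips: (2,1)

Answer: ...WB...
B..W....
.BBW....
.BBWB...
.BWWW...
........
........
........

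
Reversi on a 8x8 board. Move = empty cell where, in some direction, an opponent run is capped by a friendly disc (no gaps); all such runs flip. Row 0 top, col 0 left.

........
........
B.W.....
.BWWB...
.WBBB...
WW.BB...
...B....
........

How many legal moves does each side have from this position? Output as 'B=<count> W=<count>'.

Answer: B=9 W=9

Derivation:
-- B to move --
(1,1): flips 2 -> legal
(1,2): flips 2 -> legal
(1,3): flips 1 -> legal
(2,1): flips 1 -> legal
(2,3): flips 1 -> legal
(2,4): flips 1 -> legal
(3,0): no bracket -> illegal
(4,0): flips 1 -> legal
(5,2): no bracket -> illegal
(6,0): flips 1 -> legal
(6,1): flips 2 -> legal
(6,2): no bracket -> illegal
B mobility = 9
-- W to move --
(1,0): no bracket -> illegal
(1,1): no bracket -> illegal
(2,1): flips 1 -> legal
(2,3): no bracket -> illegal
(2,4): no bracket -> illegal
(2,5): no bracket -> illegal
(3,0): flips 1 -> legal
(3,5): flips 1 -> legal
(4,0): flips 1 -> legal
(4,5): flips 3 -> legal
(5,2): flips 1 -> legal
(5,5): flips 1 -> legal
(6,2): no bracket -> illegal
(6,4): no bracket -> illegal
(6,5): flips 2 -> legal
(7,2): no bracket -> illegal
(7,3): flips 3 -> legal
(7,4): no bracket -> illegal
W mobility = 9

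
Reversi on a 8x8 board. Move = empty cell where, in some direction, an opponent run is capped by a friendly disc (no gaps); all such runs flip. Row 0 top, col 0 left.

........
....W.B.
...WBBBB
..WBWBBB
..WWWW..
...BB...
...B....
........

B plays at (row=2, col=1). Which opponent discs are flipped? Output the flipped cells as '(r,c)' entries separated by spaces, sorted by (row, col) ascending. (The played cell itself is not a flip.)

Dir NW: first cell '.' (not opp) -> no flip
Dir N: first cell '.' (not opp) -> no flip
Dir NE: first cell '.' (not opp) -> no flip
Dir W: first cell '.' (not opp) -> no flip
Dir E: first cell '.' (not opp) -> no flip
Dir SW: first cell '.' (not opp) -> no flip
Dir S: first cell '.' (not opp) -> no flip
Dir SE: opp run (3,2) (4,3) capped by B -> flip

Answer: (3,2) (4,3)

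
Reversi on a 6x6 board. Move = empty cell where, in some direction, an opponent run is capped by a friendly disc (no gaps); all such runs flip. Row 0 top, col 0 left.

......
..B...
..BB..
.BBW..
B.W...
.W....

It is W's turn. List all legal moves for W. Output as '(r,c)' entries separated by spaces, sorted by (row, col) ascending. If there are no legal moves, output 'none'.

Answer: (0,2) (1,1) (1,3) (2,0) (3,0)

Derivation:
(0,1): no bracket -> illegal
(0,2): flips 3 -> legal
(0,3): no bracket -> illegal
(1,1): flips 1 -> legal
(1,3): flips 1 -> legal
(1,4): no bracket -> illegal
(2,0): flips 1 -> legal
(2,1): no bracket -> illegal
(2,4): no bracket -> illegal
(3,0): flips 2 -> legal
(3,4): no bracket -> illegal
(4,1): no bracket -> illegal
(4,3): no bracket -> illegal
(5,0): no bracket -> illegal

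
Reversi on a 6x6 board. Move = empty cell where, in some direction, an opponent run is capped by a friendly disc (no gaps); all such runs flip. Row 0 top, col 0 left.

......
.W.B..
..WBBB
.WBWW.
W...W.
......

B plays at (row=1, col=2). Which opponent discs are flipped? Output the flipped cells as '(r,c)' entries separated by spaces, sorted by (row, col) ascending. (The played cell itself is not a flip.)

Answer: (2,2)

Derivation:
Dir NW: first cell '.' (not opp) -> no flip
Dir N: first cell '.' (not opp) -> no flip
Dir NE: first cell '.' (not opp) -> no flip
Dir W: opp run (1,1), next='.' -> no flip
Dir E: first cell 'B' (not opp) -> no flip
Dir SW: first cell '.' (not opp) -> no flip
Dir S: opp run (2,2) capped by B -> flip
Dir SE: first cell 'B' (not opp) -> no flip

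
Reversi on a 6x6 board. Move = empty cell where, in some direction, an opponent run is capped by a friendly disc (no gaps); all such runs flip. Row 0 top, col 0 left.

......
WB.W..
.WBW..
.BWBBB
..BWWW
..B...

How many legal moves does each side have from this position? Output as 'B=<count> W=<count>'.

Answer: B=8 W=8

Derivation:
-- B to move --
(0,0): no bracket -> illegal
(0,1): no bracket -> illegal
(0,2): no bracket -> illegal
(0,3): flips 2 -> legal
(0,4): flips 1 -> legal
(1,2): flips 1 -> legal
(1,4): no bracket -> illegal
(2,0): flips 1 -> legal
(2,4): flips 1 -> legal
(3,0): no bracket -> illegal
(4,1): no bracket -> illegal
(5,3): flips 2 -> legal
(5,4): flips 1 -> legal
(5,5): flips 2 -> legal
B mobility = 8
-- W to move --
(0,0): flips 3 -> legal
(0,1): flips 1 -> legal
(0,2): no bracket -> illegal
(1,2): flips 2 -> legal
(2,0): no bracket -> illegal
(2,4): flips 1 -> legal
(2,5): flips 2 -> legal
(3,0): flips 1 -> legal
(4,0): flips 2 -> legal
(4,1): flips 2 -> legal
(5,1): no bracket -> illegal
(5,3): no bracket -> illegal
W mobility = 8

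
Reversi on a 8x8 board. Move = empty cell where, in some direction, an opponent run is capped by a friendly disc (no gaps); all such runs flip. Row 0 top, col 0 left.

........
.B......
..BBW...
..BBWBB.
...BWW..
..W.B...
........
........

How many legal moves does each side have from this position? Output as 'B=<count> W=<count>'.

-- B to move --
(1,3): flips 1 -> legal
(1,4): flips 3 -> legal
(1,5): flips 1 -> legal
(2,5): flips 2 -> legal
(4,1): no bracket -> illegal
(4,2): no bracket -> illegal
(4,6): flips 2 -> legal
(5,1): no bracket -> illegal
(5,3): flips 1 -> legal
(5,5): flips 2 -> legal
(5,6): flips 2 -> legal
(6,1): flips 1 -> legal
(6,2): no bracket -> illegal
(6,3): no bracket -> illegal
B mobility = 9
-- W to move --
(0,0): flips 3 -> legal
(0,1): no bracket -> illegal
(0,2): no bracket -> illegal
(1,0): no bracket -> illegal
(1,2): flips 1 -> legal
(1,3): no bracket -> illegal
(1,4): no bracket -> illegal
(2,0): no bracket -> illegal
(2,1): flips 2 -> legal
(2,5): flips 1 -> legal
(2,6): flips 1 -> legal
(2,7): flips 1 -> legal
(3,1): flips 2 -> legal
(3,7): flips 2 -> legal
(4,1): no bracket -> illegal
(4,2): flips 2 -> legal
(4,6): flips 1 -> legal
(4,7): no bracket -> illegal
(5,3): no bracket -> illegal
(5,5): no bracket -> illegal
(6,3): flips 1 -> legal
(6,4): flips 1 -> legal
(6,5): no bracket -> illegal
W mobility = 12

Answer: B=9 W=12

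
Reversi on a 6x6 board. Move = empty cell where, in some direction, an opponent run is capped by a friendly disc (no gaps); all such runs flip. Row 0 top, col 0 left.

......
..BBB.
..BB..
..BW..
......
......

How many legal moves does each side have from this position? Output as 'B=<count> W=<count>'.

-- B to move --
(2,4): no bracket -> illegal
(3,4): flips 1 -> legal
(4,2): no bracket -> illegal
(4,3): flips 1 -> legal
(4,4): flips 1 -> legal
B mobility = 3
-- W to move --
(0,1): no bracket -> illegal
(0,2): no bracket -> illegal
(0,3): flips 2 -> legal
(0,4): no bracket -> illegal
(0,5): no bracket -> illegal
(1,1): flips 1 -> legal
(1,5): no bracket -> illegal
(2,1): no bracket -> illegal
(2,4): no bracket -> illegal
(2,5): no bracket -> illegal
(3,1): flips 1 -> legal
(3,4): no bracket -> illegal
(4,1): no bracket -> illegal
(4,2): no bracket -> illegal
(4,3): no bracket -> illegal
W mobility = 3

Answer: B=3 W=3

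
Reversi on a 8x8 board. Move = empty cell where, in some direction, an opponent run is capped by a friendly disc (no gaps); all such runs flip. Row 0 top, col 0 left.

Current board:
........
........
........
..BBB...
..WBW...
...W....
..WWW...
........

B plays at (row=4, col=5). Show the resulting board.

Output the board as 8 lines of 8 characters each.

Place B at (4,5); scan 8 dirs for brackets.
Dir NW: first cell 'B' (not opp) -> no flip
Dir N: first cell '.' (not opp) -> no flip
Dir NE: first cell '.' (not opp) -> no flip
Dir W: opp run (4,4) capped by B -> flip
Dir E: first cell '.' (not opp) -> no flip
Dir SW: first cell '.' (not opp) -> no flip
Dir S: first cell '.' (not opp) -> no flip
Dir SE: first cell '.' (not opp) -> no flip
All flips: (4,4)

Answer: ........
........
........
..BBB...
..WBBB..
...W....
..WWW...
........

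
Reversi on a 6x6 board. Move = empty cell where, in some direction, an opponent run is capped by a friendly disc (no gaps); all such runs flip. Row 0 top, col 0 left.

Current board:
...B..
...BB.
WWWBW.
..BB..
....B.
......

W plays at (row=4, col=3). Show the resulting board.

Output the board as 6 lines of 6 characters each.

Answer: ...B..
...BB.
WWWBW.
..WB..
...WB.
......

Derivation:
Place W at (4,3); scan 8 dirs for brackets.
Dir NW: opp run (3,2) capped by W -> flip
Dir N: opp run (3,3) (2,3) (1,3) (0,3), next=edge -> no flip
Dir NE: first cell '.' (not opp) -> no flip
Dir W: first cell '.' (not opp) -> no flip
Dir E: opp run (4,4), next='.' -> no flip
Dir SW: first cell '.' (not opp) -> no flip
Dir S: first cell '.' (not opp) -> no flip
Dir SE: first cell '.' (not opp) -> no flip
All flips: (3,2)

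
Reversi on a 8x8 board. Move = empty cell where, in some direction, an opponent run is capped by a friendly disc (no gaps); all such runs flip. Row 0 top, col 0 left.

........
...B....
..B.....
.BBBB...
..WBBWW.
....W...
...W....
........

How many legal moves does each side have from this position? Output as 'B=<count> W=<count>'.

Answer: B=8 W=5

Derivation:
-- B to move --
(3,5): no bracket -> illegal
(3,6): no bracket -> illegal
(3,7): no bracket -> illegal
(4,1): flips 1 -> legal
(4,7): flips 2 -> legal
(5,1): flips 1 -> legal
(5,2): flips 1 -> legal
(5,3): flips 1 -> legal
(5,5): no bracket -> illegal
(5,6): flips 1 -> legal
(5,7): no bracket -> illegal
(6,2): no bracket -> illegal
(6,4): flips 1 -> legal
(6,5): flips 1 -> legal
(7,2): no bracket -> illegal
(7,3): no bracket -> illegal
(7,4): no bracket -> illegal
B mobility = 8
-- W to move --
(0,2): no bracket -> illegal
(0,3): no bracket -> illegal
(0,4): no bracket -> illegal
(1,1): no bracket -> illegal
(1,2): flips 2 -> legal
(1,4): no bracket -> illegal
(2,0): flips 1 -> legal
(2,1): flips 2 -> legal
(2,3): flips 1 -> legal
(2,4): flips 3 -> legal
(2,5): no bracket -> illegal
(3,0): no bracket -> illegal
(3,5): no bracket -> illegal
(4,0): no bracket -> illegal
(4,1): no bracket -> illegal
(5,2): no bracket -> illegal
(5,3): no bracket -> illegal
(5,5): no bracket -> illegal
W mobility = 5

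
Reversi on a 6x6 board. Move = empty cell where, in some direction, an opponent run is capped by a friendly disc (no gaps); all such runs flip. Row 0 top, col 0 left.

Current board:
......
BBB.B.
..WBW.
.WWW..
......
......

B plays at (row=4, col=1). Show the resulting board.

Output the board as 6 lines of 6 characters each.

Answer: ......
BBB.B.
..WBW.
.WBW..
.B....
......

Derivation:
Place B at (4,1); scan 8 dirs for brackets.
Dir NW: first cell '.' (not opp) -> no flip
Dir N: opp run (3,1), next='.' -> no flip
Dir NE: opp run (3,2) capped by B -> flip
Dir W: first cell '.' (not opp) -> no flip
Dir E: first cell '.' (not opp) -> no flip
Dir SW: first cell '.' (not opp) -> no flip
Dir S: first cell '.' (not opp) -> no flip
Dir SE: first cell '.' (not opp) -> no flip
All flips: (3,2)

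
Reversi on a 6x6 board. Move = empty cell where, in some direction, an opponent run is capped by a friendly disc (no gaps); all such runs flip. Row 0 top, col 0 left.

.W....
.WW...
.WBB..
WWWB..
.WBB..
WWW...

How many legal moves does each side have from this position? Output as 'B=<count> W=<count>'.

-- B to move --
(0,0): flips 1 -> legal
(0,2): flips 1 -> legal
(0,3): no bracket -> illegal
(1,0): flips 2 -> legal
(1,3): no bracket -> illegal
(2,0): flips 2 -> legal
(4,0): flips 2 -> legal
(5,3): no bracket -> illegal
B mobility = 5
-- W to move --
(1,3): flips 1 -> legal
(1,4): flips 1 -> legal
(2,4): flips 4 -> legal
(3,4): flips 3 -> legal
(4,4): flips 4 -> legal
(5,3): flips 1 -> legal
(5,4): flips 1 -> legal
W mobility = 7

Answer: B=5 W=7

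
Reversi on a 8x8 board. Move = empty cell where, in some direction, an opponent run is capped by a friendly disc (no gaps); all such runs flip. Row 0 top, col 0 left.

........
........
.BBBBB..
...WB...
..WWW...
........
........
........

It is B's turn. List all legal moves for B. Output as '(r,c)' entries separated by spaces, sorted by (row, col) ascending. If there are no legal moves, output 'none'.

Answer: (3,2) (5,1) (5,2) (5,3) (5,4) (5,5)

Derivation:
(3,1): no bracket -> illegal
(3,2): flips 1 -> legal
(3,5): no bracket -> illegal
(4,1): no bracket -> illegal
(4,5): no bracket -> illegal
(5,1): flips 2 -> legal
(5,2): flips 1 -> legal
(5,3): flips 2 -> legal
(5,4): flips 1 -> legal
(5,5): flips 2 -> legal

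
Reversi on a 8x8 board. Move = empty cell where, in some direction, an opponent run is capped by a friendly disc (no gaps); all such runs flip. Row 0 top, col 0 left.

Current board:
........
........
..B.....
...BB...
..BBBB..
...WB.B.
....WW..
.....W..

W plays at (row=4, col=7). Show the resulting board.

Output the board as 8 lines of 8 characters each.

Answer: ........
........
..B.....
...BB...
..BBBB.W
...WB.W.
....WW..
.....W..

Derivation:
Place W at (4,7); scan 8 dirs for brackets.
Dir NW: first cell '.' (not opp) -> no flip
Dir N: first cell '.' (not opp) -> no flip
Dir NE: edge -> no flip
Dir W: first cell '.' (not opp) -> no flip
Dir E: edge -> no flip
Dir SW: opp run (5,6) capped by W -> flip
Dir S: first cell '.' (not opp) -> no flip
Dir SE: edge -> no flip
All flips: (5,6)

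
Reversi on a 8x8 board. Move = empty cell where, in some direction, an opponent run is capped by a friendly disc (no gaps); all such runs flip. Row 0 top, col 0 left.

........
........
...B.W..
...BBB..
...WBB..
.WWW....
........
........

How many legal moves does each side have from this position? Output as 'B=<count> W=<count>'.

Answer: B=6 W=4

Derivation:
-- B to move --
(1,4): no bracket -> illegal
(1,5): flips 1 -> legal
(1,6): flips 1 -> legal
(2,4): no bracket -> illegal
(2,6): no bracket -> illegal
(3,2): no bracket -> illegal
(3,6): no bracket -> illegal
(4,0): no bracket -> illegal
(4,1): no bracket -> illegal
(4,2): flips 1 -> legal
(5,0): no bracket -> illegal
(5,4): no bracket -> illegal
(6,0): no bracket -> illegal
(6,1): flips 2 -> legal
(6,2): flips 1 -> legal
(6,3): flips 2 -> legal
(6,4): no bracket -> illegal
B mobility = 6
-- W to move --
(1,2): no bracket -> illegal
(1,3): flips 2 -> legal
(1,4): no bracket -> illegal
(2,2): no bracket -> illegal
(2,4): no bracket -> illegal
(2,6): flips 2 -> legal
(3,2): no bracket -> illegal
(3,6): no bracket -> illegal
(4,2): no bracket -> illegal
(4,6): flips 2 -> legal
(5,4): no bracket -> illegal
(5,5): flips 2 -> legal
(5,6): no bracket -> illegal
W mobility = 4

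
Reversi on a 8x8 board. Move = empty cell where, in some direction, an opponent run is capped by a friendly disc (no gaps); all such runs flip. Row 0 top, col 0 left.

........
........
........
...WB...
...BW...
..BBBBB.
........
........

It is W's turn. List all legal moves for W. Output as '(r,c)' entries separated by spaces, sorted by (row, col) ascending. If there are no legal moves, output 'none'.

Answer: (2,4) (3,5) (4,2) (6,2) (6,3) (6,4) (6,6)

Derivation:
(2,3): no bracket -> illegal
(2,4): flips 1 -> legal
(2,5): no bracket -> illegal
(3,2): no bracket -> illegal
(3,5): flips 1 -> legal
(4,1): no bracket -> illegal
(4,2): flips 1 -> legal
(4,5): no bracket -> illegal
(4,6): no bracket -> illegal
(4,7): no bracket -> illegal
(5,1): no bracket -> illegal
(5,7): no bracket -> illegal
(6,1): no bracket -> illegal
(6,2): flips 1 -> legal
(6,3): flips 2 -> legal
(6,4): flips 1 -> legal
(6,5): no bracket -> illegal
(6,6): flips 1 -> legal
(6,7): no bracket -> illegal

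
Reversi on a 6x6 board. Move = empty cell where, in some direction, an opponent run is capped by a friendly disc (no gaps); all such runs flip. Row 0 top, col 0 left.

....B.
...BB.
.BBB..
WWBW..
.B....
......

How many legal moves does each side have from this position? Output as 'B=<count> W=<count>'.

Answer: B=4 W=5

Derivation:
-- B to move --
(2,0): no bracket -> illegal
(2,4): no bracket -> illegal
(3,4): flips 1 -> legal
(4,0): flips 1 -> legal
(4,2): no bracket -> illegal
(4,3): flips 1 -> legal
(4,4): flips 1 -> legal
B mobility = 4
-- W to move --
(0,2): no bracket -> illegal
(0,3): flips 2 -> legal
(0,5): no bracket -> illegal
(1,0): no bracket -> illegal
(1,1): flips 2 -> legal
(1,2): flips 1 -> legal
(1,5): no bracket -> illegal
(2,0): no bracket -> illegal
(2,4): no bracket -> illegal
(2,5): no bracket -> illegal
(3,4): no bracket -> illegal
(4,0): no bracket -> illegal
(4,2): no bracket -> illegal
(4,3): no bracket -> illegal
(5,0): no bracket -> illegal
(5,1): flips 1 -> legal
(5,2): flips 1 -> legal
W mobility = 5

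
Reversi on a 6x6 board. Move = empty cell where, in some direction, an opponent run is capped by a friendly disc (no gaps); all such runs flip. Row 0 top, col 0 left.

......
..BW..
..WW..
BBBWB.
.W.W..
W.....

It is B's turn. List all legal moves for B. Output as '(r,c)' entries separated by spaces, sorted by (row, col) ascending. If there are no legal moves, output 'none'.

(0,2): no bracket -> illegal
(0,3): no bracket -> illegal
(0,4): flips 2 -> legal
(1,1): no bracket -> illegal
(1,4): flips 2 -> legal
(2,1): no bracket -> illegal
(2,4): no bracket -> illegal
(4,0): no bracket -> illegal
(4,2): no bracket -> illegal
(4,4): no bracket -> illegal
(5,1): flips 1 -> legal
(5,2): flips 2 -> legal
(5,3): no bracket -> illegal
(5,4): flips 1 -> legal

Answer: (0,4) (1,4) (5,1) (5,2) (5,4)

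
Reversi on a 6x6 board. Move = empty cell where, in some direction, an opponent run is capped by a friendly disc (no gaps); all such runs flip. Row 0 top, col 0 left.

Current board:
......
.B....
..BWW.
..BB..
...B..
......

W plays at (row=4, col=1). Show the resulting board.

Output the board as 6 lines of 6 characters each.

Place W at (4,1); scan 8 dirs for brackets.
Dir NW: first cell '.' (not opp) -> no flip
Dir N: first cell '.' (not opp) -> no flip
Dir NE: opp run (3,2) capped by W -> flip
Dir W: first cell '.' (not opp) -> no flip
Dir E: first cell '.' (not opp) -> no flip
Dir SW: first cell '.' (not opp) -> no flip
Dir S: first cell '.' (not opp) -> no flip
Dir SE: first cell '.' (not opp) -> no flip
All flips: (3,2)

Answer: ......
.B....
..BWW.
..WB..
.W.B..
......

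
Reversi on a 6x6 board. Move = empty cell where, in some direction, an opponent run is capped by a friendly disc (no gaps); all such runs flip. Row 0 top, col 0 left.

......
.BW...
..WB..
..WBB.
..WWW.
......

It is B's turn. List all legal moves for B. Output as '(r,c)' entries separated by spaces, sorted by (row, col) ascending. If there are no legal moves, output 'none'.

(0,1): flips 1 -> legal
(0,2): no bracket -> illegal
(0,3): no bracket -> illegal
(1,3): flips 1 -> legal
(2,1): flips 1 -> legal
(3,1): flips 1 -> legal
(3,5): no bracket -> illegal
(4,1): flips 1 -> legal
(4,5): no bracket -> illegal
(5,1): flips 1 -> legal
(5,2): flips 1 -> legal
(5,3): flips 1 -> legal
(5,4): flips 1 -> legal
(5,5): flips 1 -> legal

Answer: (0,1) (1,3) (2,1) (3,1) (4,1) (5,1) (5,2) (5,3) (5,4) (5,5)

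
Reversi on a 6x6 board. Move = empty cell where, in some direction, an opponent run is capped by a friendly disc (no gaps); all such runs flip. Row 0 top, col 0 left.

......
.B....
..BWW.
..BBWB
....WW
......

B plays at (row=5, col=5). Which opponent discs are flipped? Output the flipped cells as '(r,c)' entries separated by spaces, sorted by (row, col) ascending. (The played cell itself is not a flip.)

Dir NW: opp run (4,4) capped by B -> flip
Dir N: opp run (4,5) capped by B -> flip
Dir NE: edge -> no flip
Dir W: first cell '.' (not opp) -> no flip
Dir E: edge -> no flip
Dir SW: edge -> no flip
Dir S: edge -> no flip
Dir SE: edge -> no flip

Answer: (4,4) (4,5)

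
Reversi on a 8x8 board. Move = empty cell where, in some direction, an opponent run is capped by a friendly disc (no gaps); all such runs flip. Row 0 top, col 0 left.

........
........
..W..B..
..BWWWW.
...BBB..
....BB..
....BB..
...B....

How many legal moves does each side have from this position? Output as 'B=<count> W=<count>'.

-- B to move --
(1,1): flips 2 -> legal
(1,2): flips 1 -> legal
(1,3): no bracket -> illegal
(2,1): no bracket -> illegal
(2,3): flips 2 -> legal
(2,4): flips 1 -> legal
(2,6): flips 1 -> legal
(2,7): flips 1 -> legal
(3,1): no bracket -> illegal
(3,7): flips 4 -> legal
(4,2): no bracket -> illegal
(4,6): no bracket -> illegal
(4,7): flips 1 -> legal
B mobility = 8
-- W to move --
(1,4): flips 1 -> legal
(1,5): flips 1 -> legal
(1,6): flips 1 -> legal
(2,1): no bracket -> illegal
(2,3): no bracket -> illegal
(2,4): no bracket -> illegal
(2,6): no bracket -> illegal
(3,1): flips 1 -> legal
(4,1): no bracket -> illegal
(4,2): flips 1 -> legal
(4,6): no bracket -> illegal
(5,2): flips 1 -> legal
(5,3): flips 2 -> legal
(5,6): flips 1 -> legal
(6,2): no bracket -> illegal
(6,3): flips 2 -> legal
(6,6): flips 2 -> legal
(7,2): no bracket -> illegal
(7,4): flips 3 -> legal
(7,5): flips 3 -> legal
(7,6): no bracket -> illegal
W mobility = 12

Answer: B=8 W=12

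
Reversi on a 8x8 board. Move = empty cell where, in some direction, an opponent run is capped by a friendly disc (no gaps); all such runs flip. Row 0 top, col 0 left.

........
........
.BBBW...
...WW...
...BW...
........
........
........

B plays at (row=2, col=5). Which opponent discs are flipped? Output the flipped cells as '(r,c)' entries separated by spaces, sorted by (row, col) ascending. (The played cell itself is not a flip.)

Dir NW: first cell '.' (not opp) -> no flip
Dir N: first cell '.' (not opp) -> no flip
Dir NE: first cell '.' (not opp) -> no flip
Dir W: opp run (2,4) capped by B -> flip
Dir E: first cell '.' (not opp) -> no flip
Dir SW: opp run (3,4) capped by B -> flip
Dir S: first cell '.' (not opp) -> no flip
Dir SE: first cell '.' (not opp) -> no flip

Answer: (2,4) (3,4)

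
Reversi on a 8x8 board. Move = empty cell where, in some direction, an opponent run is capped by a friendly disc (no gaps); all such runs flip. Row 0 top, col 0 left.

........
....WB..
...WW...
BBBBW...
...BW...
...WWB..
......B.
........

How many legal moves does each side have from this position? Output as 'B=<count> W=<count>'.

-- B to move --
(0,3): no bracket -> illegal
(0,4): no bracket -> illegal
(0,5): flips 2 -> legal
(1,2): no bracket -> illegal
(1,3): flips 2 -> legal
(2,2): no bracket -> illegal
(2,5): flips 1 -> legal
(3,5): flips 1 -> legal
(4,2): no bracket -> illegal
(4,5): flips 1 -> legal
(5,2): flips 2 -> legal
(6,2): no bracket -> illegal
(6,3): flips 1 -> legal
(6,4): no bracket -> illegal
(6,5): flips 1 -> legal
B mobility = 8
-- W to move --
(0,4): no bracket -> illegal
(0,5): no bracket -> illegal
(0,6): flips 1 -> legal
(1,6): flips 1 -> legal
(2,0): no bracket -> illegal
(2,1): flips 2 -> legal
(2,2): flips 1 -> legal
(2,5): no bracket -> illegal
(2,6): no bracket -> illegal
(4,0): no bracket -> illegal
(4,1): flips 1 -> legal
(4,2): flips 2 -> legal
(4,5): no bracket -> illegal
(4,6): no bracket -> illegal
(5,2): flips 1 -> legal
(5,6): flips 1 -> legal
(5,7): no bracket -> illegal
(6,4): no bracket -> illegal
(6,5): no bracket -> illegal
(6,7): no bracket -> illegal
(7,5): no bracket -> illegal
(7,6): no bracket -> illegal
(7,7): flips 2 -> legal
W mobility = 9

Answer: B=8 W=9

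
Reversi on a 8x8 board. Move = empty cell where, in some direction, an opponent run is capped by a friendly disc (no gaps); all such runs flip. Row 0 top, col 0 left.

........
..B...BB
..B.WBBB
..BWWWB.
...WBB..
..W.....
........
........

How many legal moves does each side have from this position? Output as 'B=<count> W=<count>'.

-- B to move --
(1,3): no bracket -> illegal
(1,4): flips 2 -> legal
(1,5): no bracket -> illegal
(2,3): flips 2 -> legal
(4,1): no bracket -> illegal
(4,2): flips 1 -> legal
(4,6): no bracket -> illegal
(5,1): no bracket -> illegal
(5,3): no bracket -> illegal
(5,4): flips 1 -> legal
(6,1): flips 3 -> legal
(6,2): no bracket -> illegal
(6,3): no bracket -> illegal
B mobility = 5
-- W to move --
(0,1): no bracket -> illegal
(0,2): no bracket -> illegal
(0,3): no bracket -> illegal
(0,5): no bracket -> illegal
(0,6): no bracket -> illegal
(0,7): flips 2 -> legal
(1,1): flips 1 -> legal
(1,3): no bracket -> illegal
(1,4): no bracket -> illegal
(1,5): flips 1 -> legal
(2,1): flips 1 -> legal
(2,3): no bracket -> illegal
(3,1): flips 1 -> legal
(3,7): flips 1 -> legal
(4,1): no bracket -> illegal
(4,2): no bracket -> illegal
(4,6): flips 2 -> legal
(4,7): no bracket -> illegal
(5,3): flips 1 -> legal
(5,4): flips 1 -> legal
(5,5): flips 2 -> legal
(5,6): flips 1 -> legal
W mobility = 11

Answer: B=5 W=11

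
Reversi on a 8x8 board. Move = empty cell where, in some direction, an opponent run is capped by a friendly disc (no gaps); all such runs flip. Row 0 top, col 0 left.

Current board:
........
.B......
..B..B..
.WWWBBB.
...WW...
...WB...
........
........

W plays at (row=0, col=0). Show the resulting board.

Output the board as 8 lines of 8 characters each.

Answer: W.......
.W......
..W..B..
.WWWBBB.
...WW...
...WB...
........
........

Derivation:
Place W at (0,0); scan 8 dirs for brackets.
Dir NW: edge -> no flip
Dir N: edge -> no flip
Dir NE: edge -> no flip
Dir W: edge -> no flip
Dir E: first cell '.' (not opp) -> no flip
Dir SW: edge -> no flip
Dir S: first cell '.' (not opp) -> no flip
Dir SE: opp run (1,1) (2,2) capped by W -> flip
All flips: (1,1) (2,2)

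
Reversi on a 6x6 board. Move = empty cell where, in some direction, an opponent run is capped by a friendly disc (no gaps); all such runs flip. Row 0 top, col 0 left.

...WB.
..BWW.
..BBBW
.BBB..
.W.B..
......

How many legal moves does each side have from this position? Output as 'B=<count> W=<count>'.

Answer: B=5 W=7

Derivation:
-- B to move --
(0,2): flips 2 -> legal
(0,5): flips 1 -> legal
(1,5): flips 2 -> legal
(3,0): no bracket -> illegal
(3,4): no bracket -> illegal
(3,5): no bracket -> illegal
(4,0): no bracket -> illegal
(4,2): no bracket -> illegal
(5,0): flips 1 -> legal
(5,1): flips 1 -> legal
(5,2): no bracket -> illegal
B mobility = 5
-- W to move --
(0,1): no bracket -> illegal
(0,2): no bracket -> illegal
(0,5): flips 1 -> legal
(1,1): flips 1 -> legal
(1,5): no bracket -> illegal
(2,0): no bracket -> illegal
(2,1): flips 5 -> legal
(3,0): no bracket -> illegal
(3,4): flips 1 -> legal
(3,5): flips 1 -> legal
(4,0): flips 2 -> legal
(4,2): no bracket -> illegal
(4,4): no bracket -> illegal
(5,2): no bracket -> illegal
(5,3): flips 3 -> legal
(5,4): no bracket -> illegal
W mobility = 7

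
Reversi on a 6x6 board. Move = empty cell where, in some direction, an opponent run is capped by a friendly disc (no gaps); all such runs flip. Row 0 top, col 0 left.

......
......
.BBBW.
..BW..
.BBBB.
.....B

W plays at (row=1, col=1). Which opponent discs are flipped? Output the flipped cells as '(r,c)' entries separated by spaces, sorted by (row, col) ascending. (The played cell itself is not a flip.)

Dir NW: first cell '.' (not opp) -> no flip
Dir N: first cell '.' (not opp) -> no flip
Dir NE: first cell '.' (not opp) -> no flip
Dir W: first cell '.' (not opp) -> no flip
Dir E: first cell '.' (not opp) -> no flip
Dir SW: first cell '.' (not opp) -> no flip
Dir S: opp run (2,1), next='.' -> no flip
Dir SE: opp run (2,2) capped by W -> flip

Answer: (2,2)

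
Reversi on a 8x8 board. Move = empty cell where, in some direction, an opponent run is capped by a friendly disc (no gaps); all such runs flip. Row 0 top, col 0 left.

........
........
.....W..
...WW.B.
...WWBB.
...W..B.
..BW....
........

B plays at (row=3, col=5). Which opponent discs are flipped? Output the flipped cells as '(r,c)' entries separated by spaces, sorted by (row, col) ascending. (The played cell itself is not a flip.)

Dir NW: first cell '.' (not opp) -> no flip
Dir N: opp run (2,5), next='.' -> no flip
Dir NE: first cell '.' (not opp) -> no flip
Dir W: opp run (3,4) (3,3), next='.' -> no flip
Dir E: first cell 'B' (not opp) -> no flip
Dir SW: opp run (4,4) (5,3) capped by B -> flip
Dir S: first cell 'B' (not opp) -> no flip
Dir SE: first cell 'B' (not opp) -> no flip

Answer: (4,4) (5,3)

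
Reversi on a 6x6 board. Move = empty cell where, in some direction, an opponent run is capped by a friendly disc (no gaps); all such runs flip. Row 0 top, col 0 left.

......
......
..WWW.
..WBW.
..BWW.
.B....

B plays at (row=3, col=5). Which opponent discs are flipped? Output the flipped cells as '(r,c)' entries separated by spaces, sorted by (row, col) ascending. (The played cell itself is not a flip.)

Dir NW: opp run (2,4), next='.' -> no flip
Dir N: first cell '.' (not opp) -> no flip
Dir NE: edge -> no flip
Dir W: opp run (3,4) capped by B -> flip
Dir E: edge -> no flip
Dir SW: opp run (4,4), next='.' -> no flip
Dir S: first cell '.' (not opp) -> no flip
Dir SE: edge -> no flip

Answer: (3,4)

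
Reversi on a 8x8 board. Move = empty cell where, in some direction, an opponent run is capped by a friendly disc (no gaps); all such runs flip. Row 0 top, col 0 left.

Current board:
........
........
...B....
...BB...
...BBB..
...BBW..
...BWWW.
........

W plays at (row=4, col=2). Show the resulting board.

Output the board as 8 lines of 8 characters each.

Place W at (4,2); scan 8 dirs for brackets.
Dir NW: first cell '.' (not opp) -> no flip
Dir N: first cell '.' (not opp) -> no flip
Dir NE: opp run (3,3), next='.' -> no flip
Dir W: first cell '.' (not opp) -> no flip
Dir E: opp run (4,3) (4,4) (4,5), next='.' -> no flip
Dir SW: first cell '.' (not opp) -> no flip
Dir S: first cell '.' (not opp) -> no flip
Dir SE: opp run (5,3) capped by W -> flip
All flips: (5,3)

Answer: ........
........
...B....
...BB...
..WBBB..
...WBW..
...BWWW.
........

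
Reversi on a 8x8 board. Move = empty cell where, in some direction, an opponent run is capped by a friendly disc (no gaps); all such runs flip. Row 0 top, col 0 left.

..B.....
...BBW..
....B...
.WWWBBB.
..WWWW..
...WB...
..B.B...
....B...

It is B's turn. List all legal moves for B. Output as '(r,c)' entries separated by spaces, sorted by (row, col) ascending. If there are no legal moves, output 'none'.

(0,4): no bracket -> illegal
(0,5): no bracket -> illegal
(0,6): flips 1 -> legal
(1,6): flips 1 -> legal
(2,0): flips 3 -> legal
(2,1): flips 2 -> legal
(2,2): no bracket -> illegal
(2,3): no bracket -> illegal
(2,5): no bracket -> illegal
(2,6): no bracket -> illegal
(3,0): flips 3 -> legal
(4,0): no bracket -> illegal
(4,1): no bracket -> illegal
(4,6): no bracket -> illegal
(5,1): flips 2 -> legal
(5,2): flips 2 -> legal
(5,5): flips 1 -> legal
(5,6): flips 1 -> legal
(6,3): no bracket -> illegal

Answer: (0,6) (1,6) (2,0) (2,1) (3,0) (5,1) (5,2) (5,5) (5,6)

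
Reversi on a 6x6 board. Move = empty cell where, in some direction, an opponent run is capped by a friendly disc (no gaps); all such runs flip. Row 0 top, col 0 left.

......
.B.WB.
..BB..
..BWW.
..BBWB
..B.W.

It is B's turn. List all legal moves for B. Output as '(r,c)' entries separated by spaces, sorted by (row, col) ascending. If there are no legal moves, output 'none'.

(0,2): no bracket -> illegal
(0,3): flips 1 -> legal
(0,4): flips 1 -> legal
(1,2): flips 1 -> legal
(2,4): flips 1 -> legal
(2,5): flips 1 -> legal
(3,5): flips 2 -> legal
(5,3): no bracket -> illegal
(5,5): flips 2 -> legal

Answer: (0,3) (0,4) (1,2) (2,4) (2,5) (3,5) (5,5)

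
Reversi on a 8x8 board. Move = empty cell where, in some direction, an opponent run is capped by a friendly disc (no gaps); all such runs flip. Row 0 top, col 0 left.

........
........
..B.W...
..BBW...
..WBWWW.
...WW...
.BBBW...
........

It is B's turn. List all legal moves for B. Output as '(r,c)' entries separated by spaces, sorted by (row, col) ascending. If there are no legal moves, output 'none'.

Answer: (1,5) (2,5) (3,5) (3,6) (4,1) (4,7) (5,1) (5,2) (5,5) (6,5)

Derivation:
(1,3): no bracket -> illegal
(1,4): no bracket -> illegal
(1,5): flips 1 -> legal
(2,3): no bracket -> illegal
(2,5): flips 1 -> legal
(3,1): no bracket -> illegal
(3,5): flips 3 -> legal
(3,6): flips 2 -> legal
(3,7): no bracket -> illegal
(4,1): flips 1 -> legal
(4,7): flips 3 -> legal
(5,1): flips 1 -> legal
(5,2): flips 1 -> legal
(5,5): flips 1 -> legal
(5,6): no bracket -> illegal
(5,7): no bracket -> illegal
(6,5): flips 2 -> legal
(7,3): no bracket -> illegal
(7,4): no bracket -> illegal
(7,5): no bracket -> illegal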